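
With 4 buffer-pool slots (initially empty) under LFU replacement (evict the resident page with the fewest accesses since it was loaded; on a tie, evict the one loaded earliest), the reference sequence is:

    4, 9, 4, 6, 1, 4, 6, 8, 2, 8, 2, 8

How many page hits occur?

6

4 → fault, frames (4)
9 → fault, frames (4 9)
4 → hit
6 → fault, frames (4 9 6)
1 → fault, frames (4 9 6 1)
4 → hit
6 → hit
8 → fault, evict 9, frames (4 6 1 8)
2 → fault, evict 1, frames (4 6 8 2)
8 → hit
2 → hit
8 → hit
Hits: 6.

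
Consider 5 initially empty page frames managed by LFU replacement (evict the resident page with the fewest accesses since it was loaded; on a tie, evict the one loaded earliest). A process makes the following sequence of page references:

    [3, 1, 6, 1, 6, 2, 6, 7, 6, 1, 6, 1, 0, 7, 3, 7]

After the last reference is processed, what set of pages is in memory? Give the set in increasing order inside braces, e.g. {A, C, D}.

{0, 1, 3, 6, 7}

3 → miss, frames [3]
1 → miss, frames [3, 1]
6 → miss, frames [3, 1, 6]
1 → hit
6 → hit
2 → miss, frames [3, 1, 6, 2]
6 → hit
7 → miss, frames [3, 1, 6, 2, 7]
6 → hit
1 → hit
6 → hit
1 → hit
0 → miss, evict 3, frames [1, 6, 2, 7, 0]
7 → hit
3 → miss, evict 2, frames [1, 6, 7, 0, 3]
7 → hit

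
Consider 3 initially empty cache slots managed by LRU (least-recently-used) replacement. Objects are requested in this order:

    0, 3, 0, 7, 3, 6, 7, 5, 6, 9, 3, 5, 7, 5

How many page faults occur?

0 -> miss, frames [0]
3 -> miss, frames [0, 3]
0 -> hit
7 -> miss, frames [3, 0, 7]
3 -> hit
6 -> miss, evict 0, frames [7, 3, 6]
7 -> hit
5 -> miss, evict 3, frames [6, 7, 5]
6 -> hit
9 -> miss, evict 7, frames [5, 6, 9]
3 -> miss, evict 5, frames [6, 9, 3]
5 -> miss, evict 6, frames [9, 3, 5]
7 -> miss, evict 9, frames [3, 5, 7]
5 -> hit
Page faults: 9.

9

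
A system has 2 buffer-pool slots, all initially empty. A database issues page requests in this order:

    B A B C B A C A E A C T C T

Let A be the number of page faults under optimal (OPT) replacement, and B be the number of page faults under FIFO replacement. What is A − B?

-3

Under OPT: F F . F . F . . F . F F . . → 7 faults.
Under FIFO: F F . F F F F . F F F F . . → 10 faults.
A − B = 7 − 10 = -3.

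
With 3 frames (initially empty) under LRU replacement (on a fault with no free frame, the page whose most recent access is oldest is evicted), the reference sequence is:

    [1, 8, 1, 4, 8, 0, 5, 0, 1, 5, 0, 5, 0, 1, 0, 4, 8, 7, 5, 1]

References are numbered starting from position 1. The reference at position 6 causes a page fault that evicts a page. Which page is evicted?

1

pos 1: 1: fault, frames (1)
pos 2: 8: fault, frames (1 8)
pos 3: 1: hit
pos 4: 4: fault, frames (8 1 4)
pos 5: 8: hit
pos 6: 0: fault, evict 1, frames (4 8 0)
At position 6, page 1 is evicted.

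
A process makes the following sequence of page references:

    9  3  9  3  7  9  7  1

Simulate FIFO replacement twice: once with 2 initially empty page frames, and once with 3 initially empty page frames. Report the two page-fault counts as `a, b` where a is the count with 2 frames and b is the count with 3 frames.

2 frames: F F . . F F . F → 5 faults.
3 frames: F F . . F . . F → 4 faults.
4 < 5: adding a frame reduced faults, as is typical.

5, 4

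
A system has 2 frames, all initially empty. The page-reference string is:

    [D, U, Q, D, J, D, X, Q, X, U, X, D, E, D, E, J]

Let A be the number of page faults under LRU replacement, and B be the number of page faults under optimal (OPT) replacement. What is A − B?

1

Under LRU: F F F F F . F F . F . F F . . F → 11 faults.
Under OPT: F F F . F . F F . F . F F . . F → 10 faults.
A − B = 11 − 10 = 1.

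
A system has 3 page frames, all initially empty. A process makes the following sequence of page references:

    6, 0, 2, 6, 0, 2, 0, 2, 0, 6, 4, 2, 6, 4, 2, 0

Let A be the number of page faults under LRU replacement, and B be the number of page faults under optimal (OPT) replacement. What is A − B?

1

Under LRU: F F F . . . . . . . F F . . . F → 6 faults.
Under OPT: F F F . . . . . . . F . . . . F → 5 faults.
A − B = 6 − 5 = 1.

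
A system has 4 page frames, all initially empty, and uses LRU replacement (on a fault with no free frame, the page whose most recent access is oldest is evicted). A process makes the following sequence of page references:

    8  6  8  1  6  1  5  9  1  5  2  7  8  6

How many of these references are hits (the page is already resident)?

5

8 -> fault, frames {8}
6 -> fault, frames {8,6}
8 -> hit
1 -> fault, frames {6,8,1}
6 -> hit
1 -> hit
5 -> fault, frames {8,6,1,5}
9 -> fault, evict 8, frames {6,1,5,9}
1 -> hit
5 -> hit
2 -> fault, evict 6, frames {9,1,5,2}
7 -> fault, evict 9, frames {1,5,2,7}
8 -> fault, evict 1, frames {5,2,7,8}
6 -> fault, evict 5, frames {2,7,8,6}
Hits: 5.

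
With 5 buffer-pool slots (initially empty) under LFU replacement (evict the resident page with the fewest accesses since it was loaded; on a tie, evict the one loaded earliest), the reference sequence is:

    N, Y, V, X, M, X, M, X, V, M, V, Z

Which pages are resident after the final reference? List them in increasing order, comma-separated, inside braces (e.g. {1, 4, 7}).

N → fault, frames {N}
Y → fault, frames {N,Y}
V → fault, frames {N,Y,V}
X → fault, frames {N,Y,V,X}
M → fault, frames {N,Y,V,X,M}
X → hit
M → hit
X → hit
V → hit
M → hit
V → hit
Z → fault, evict N, frames {Y,V,X,M,Z}

{M, V, X, Y, Z}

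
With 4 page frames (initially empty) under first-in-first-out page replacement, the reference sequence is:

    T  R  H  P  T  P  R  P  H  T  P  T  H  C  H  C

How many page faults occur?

T: miss, frames [T]
R: miss, frames [T, R]
H: miss, frames [T, R, H]
P: miss, frames [T, R, H, P]
T: hit
P: hit
R: hit
P: hit
H: hit
T: hit
P: hit
T: hit
H: hit
C: miss, evict T, frames [R, H, P, C]
H: hit
C: hit
Page faults: 5.

5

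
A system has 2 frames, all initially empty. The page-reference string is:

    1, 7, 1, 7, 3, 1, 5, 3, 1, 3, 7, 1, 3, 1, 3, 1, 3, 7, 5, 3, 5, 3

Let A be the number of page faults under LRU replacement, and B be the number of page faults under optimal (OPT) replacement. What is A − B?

4

Under LRU: F F . . F F F F F . F F F . . . . F F F . . → 13 faults.
Under OPT: F F . . F . F . F . F . F . . . . F F . . . → 9 faults.
A − B = 13 − 9 = 4.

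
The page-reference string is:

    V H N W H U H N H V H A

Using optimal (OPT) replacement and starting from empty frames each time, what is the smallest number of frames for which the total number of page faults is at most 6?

f=1: 12 faults
f=2: 8 faults
f=3: 7 faults
f=4: 6 faults
f=5: 6 faults
f=6: 6 faults
Smallest f with faults ≤ 6 is 4.

4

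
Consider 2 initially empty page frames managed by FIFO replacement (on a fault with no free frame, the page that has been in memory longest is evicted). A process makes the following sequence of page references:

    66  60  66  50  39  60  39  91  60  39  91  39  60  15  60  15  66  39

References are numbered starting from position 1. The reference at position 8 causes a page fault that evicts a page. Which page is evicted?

39

pos 1: 66 → miss, frames (66)
pos 2: 60 → miss, frames (66 60)
pos 3: 66 → hit
pos 4: 50 → miss, evict 66, frames (60 50)
pos 5: 39 → miss, evict 60, frames (50 39)
pos 6: 60 → miss, evict 50, frames (39 60)
pos 7: 39 → hit
pos 8: 91 → miss, evict 39, frames (60 91)
At position 8, page 39 is evicted.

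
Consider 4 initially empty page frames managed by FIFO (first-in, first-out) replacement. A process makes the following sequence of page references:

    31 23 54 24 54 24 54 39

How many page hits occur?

3

31 -> miss, frames {31}
23 -> miss, frames {31,23}
54 -> miss, frames {31,23,54}
24 -> miss, frames {31,23,54,24}
54 -> hit
24 -> hit
54 -> hit
39 -> miss, evict 31, frames {23,54,24,39}
Hits: 3.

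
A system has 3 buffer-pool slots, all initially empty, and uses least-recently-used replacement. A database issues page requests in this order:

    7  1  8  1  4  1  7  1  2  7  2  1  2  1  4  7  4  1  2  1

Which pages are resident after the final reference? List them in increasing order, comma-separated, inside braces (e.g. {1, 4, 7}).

{1, 2, 4}

7 → fault, frames {7}
1 → fault, frames {7,1}
8 → fault, frames {7,1,8}
1 → hit
4 → fault, evict 7, frames {8,1,4}
1 → hit
7 → fault, evict 8, frames {4,1,7}
1 → hit
2 → fault, evict 4, frames {7,1,2}
7 → hit
2 → hit
1 → hit
2 → hit
1 → hit
4 → fault, evict 7, frames {2,1,4}
7 → fault, evict 2, frames {1,4,7}
4 → hit
1 → hit
2 → fault, evict 7, frames {4,1,2}
1 → hit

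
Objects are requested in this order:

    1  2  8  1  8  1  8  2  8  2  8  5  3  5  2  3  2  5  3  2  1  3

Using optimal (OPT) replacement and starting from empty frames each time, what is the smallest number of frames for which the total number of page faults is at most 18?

f=1: 22 faults
f=2: 10 faults
f=3: 6 faults
f=4: 5 faults
f=5: 5 faults
Smallest f with faults ≤ 18 is 2.

2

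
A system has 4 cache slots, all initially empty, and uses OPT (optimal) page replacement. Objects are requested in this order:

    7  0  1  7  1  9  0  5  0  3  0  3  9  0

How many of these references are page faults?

7 → miss, frames [7]
0 → miss, frames [7, 0]
1 → miss, frames [7, 0, 1]
7 → hit
1 → hit
9 → miss, frames [7, 0, 1, 9]
0 → hit
5 → miss, evict 1, frames [7, 0, 9, 5]
0 → hit
3 → miss, evict 5, frames [7, 0, 9, 3]
0 → hit
3 → hit
9 → hit
0 → hit
Page faults: 6.

6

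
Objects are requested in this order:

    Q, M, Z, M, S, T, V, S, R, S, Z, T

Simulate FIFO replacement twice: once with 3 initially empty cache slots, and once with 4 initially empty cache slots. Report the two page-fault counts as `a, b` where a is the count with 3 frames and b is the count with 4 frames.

3 frames: F F F . F F F . F F F F → 10 faults.
4 frames: F F F . F F F . F . F . → 8 faults.
8 < 10: adding a frame reduced faults, as is typical.

10, 8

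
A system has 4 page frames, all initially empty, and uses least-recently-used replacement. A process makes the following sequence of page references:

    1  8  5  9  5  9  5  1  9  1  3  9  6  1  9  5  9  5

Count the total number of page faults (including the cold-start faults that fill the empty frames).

7

1 → fault, frames (1)
8 → fault, frames (1 8)
5 → fault, frames (1 8 5)
9 → fault, frames (1 8 5 9)
5 → hit
9 → hit
5 → hit
1 → hit
9 → hit
1 → hit
3 → fault, evict 8, frames (5 9 1 3)
9 → hit
6 → fault, evict 5, frames (1 3 9 6)
1 → hit
9 → hit
5 → fault, evict 3, frames (6 1 9 5)
9 → hit
5 → hit
Page faults: 7.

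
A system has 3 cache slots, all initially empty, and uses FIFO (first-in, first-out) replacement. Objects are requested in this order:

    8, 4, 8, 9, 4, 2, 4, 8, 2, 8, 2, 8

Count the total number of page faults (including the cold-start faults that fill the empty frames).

5

8 → fault, frames {8}
4 → fault, frames {8,4}
8 → hit
9 → fault, frames {8,4,9}
4 → hit
2 → fault, evict 8, frames {4,9,2}
4 → hit
8 → fault, evict 4, frames {9,2,8}
2 → hit
8 → hit
2 → hit
8 → hit
Page faults: 5.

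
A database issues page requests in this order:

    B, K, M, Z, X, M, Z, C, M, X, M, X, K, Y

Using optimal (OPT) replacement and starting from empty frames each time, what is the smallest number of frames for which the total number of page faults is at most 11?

2

f=1: 14 faults
f=2: 10 faults
f=3: 8 faults
f=4: 7 faults
f=5: 7 faults
f=6: 7 faults
f=7: 7 faults
Smallest f with faults ≤ 11 is 2.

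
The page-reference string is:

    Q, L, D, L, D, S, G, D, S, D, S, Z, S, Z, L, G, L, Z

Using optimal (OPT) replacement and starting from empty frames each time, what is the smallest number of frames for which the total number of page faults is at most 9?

f=1: 18 faults
f=2: 10 faults
f=3: 7 faults
f=4: 6 faults
f=5: 6 faults
f=6: 6 faults
Smallest f with faults ≤ 9 is 3.

3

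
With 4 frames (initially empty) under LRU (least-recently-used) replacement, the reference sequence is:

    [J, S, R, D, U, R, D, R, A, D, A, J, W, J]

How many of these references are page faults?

8

J -> miss, frames (J)
S -> miss, frames (J S)
R -> miss, frames (J S R)
D -> miss, frames (J S R D)
U -> miss, evict J, frames (S R D U)
R -> hit
D -> hit
R -> hit
A -> miss, evict S, frames (U D R A)
D -> hit
A -> hit
J -> miss, evict U, frames (R D A J)
W -> miss, evict R, frames (D A J W)
J -> hit
Page faults: 8.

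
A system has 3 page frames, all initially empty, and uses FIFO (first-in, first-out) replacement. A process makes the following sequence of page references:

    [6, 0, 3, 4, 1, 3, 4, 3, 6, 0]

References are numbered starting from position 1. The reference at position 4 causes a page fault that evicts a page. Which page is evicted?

6

pos 1: 6: fault, frames {6}
pos 2: 0: fault, frames {6,0}
pos 3: 3: fault, frames {6,0,3}
pos 4: 4: fault, evict 6, frames {0,3,4}
At position 4, page 6 is evicted.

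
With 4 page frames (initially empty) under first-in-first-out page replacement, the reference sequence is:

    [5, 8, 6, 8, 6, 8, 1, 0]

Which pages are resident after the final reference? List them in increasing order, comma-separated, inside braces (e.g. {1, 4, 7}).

5: fault, frames {5}
8: fault, frames {5,8}
6: fault, frames {5,8,6}
8: hit
6: hit
8: hit
1: fault, frames {5,8,6,1}
0: fault, evict 5, frames {8,6,1,0}

{0, 1, 6, 8}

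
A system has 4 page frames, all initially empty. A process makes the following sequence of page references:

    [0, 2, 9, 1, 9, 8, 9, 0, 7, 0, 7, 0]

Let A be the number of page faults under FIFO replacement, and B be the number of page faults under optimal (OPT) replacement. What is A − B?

Under FIFO: F F F F . F . F F . . . → 7 faults.
Under OPT: F F F F . F . . F . . . → 6 faults.
A − B = 7 − 6 = 1.

1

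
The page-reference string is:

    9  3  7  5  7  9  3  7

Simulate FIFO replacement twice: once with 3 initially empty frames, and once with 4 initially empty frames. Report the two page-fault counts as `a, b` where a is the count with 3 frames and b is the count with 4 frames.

3 frames: F F F F . F F F → 7 faults.
4 frames: F F F F . . . . → 4 faults.
4 < 7: adding a frame reduced faults, as is typical.

7, 4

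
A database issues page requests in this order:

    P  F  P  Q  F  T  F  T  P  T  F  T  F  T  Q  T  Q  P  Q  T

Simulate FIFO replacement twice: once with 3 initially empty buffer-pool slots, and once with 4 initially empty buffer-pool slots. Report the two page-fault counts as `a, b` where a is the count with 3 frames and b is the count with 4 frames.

3 frames: F F . F . F . . F . F . . . F F . F . . → 9 faults.
4 frames: F F . F . F . . . . . . . . . . . . . . → 4 faults.
4 < 9: adding a frame reduced faults, as is typical.

9, 4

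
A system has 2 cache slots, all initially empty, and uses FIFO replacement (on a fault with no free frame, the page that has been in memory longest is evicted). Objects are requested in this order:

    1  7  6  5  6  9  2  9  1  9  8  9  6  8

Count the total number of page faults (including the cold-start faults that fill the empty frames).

10

1: miss, frames (1)
7: miss, frames (1 7)
6: miss, evict 1, frames (7 6)
5: miss, evict 7, frames (6 5)
6: hit
9: miss, evict 6, frames (5 9)
2: miss, evict 5, frames (9 2)
9: hit
1: miss, evict 9, frames (2 1)
9: miss, evict 2, frames (1 9)
8: miss, evict 1, frames (9 8)
9: hit
6: miss, evict 9, frames (8 6)
8: hit
Page faults: 10.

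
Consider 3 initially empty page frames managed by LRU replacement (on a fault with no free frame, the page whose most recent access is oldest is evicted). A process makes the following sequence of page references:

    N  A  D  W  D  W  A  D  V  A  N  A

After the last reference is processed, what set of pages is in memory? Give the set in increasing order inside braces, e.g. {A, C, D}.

{A, N, V}

N -> miss, frames {N}
A -> miss, frames {N,A}
D -> miss, frames {N,A,D}
W -> miss, evict N, frames {A,D,W}
D -> hit
W -> hit
A -> hit
D -> hit
V -> miss, evict W, frames {A,D,V}
A -> hit
N -> miss, evict D, frames {V,A,N}
A -> hit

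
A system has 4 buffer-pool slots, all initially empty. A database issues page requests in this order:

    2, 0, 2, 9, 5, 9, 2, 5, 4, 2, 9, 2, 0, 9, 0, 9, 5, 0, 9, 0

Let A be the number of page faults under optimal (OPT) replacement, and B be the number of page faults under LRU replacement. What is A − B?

-1

Under OPT: F F . F F . . . F . . . . . . . F . . . → 6 faults.
Under LRU: F F . F F . . . F . . . F . . . F . . . → 7 faults.
A − B = 6 − 7 = -1.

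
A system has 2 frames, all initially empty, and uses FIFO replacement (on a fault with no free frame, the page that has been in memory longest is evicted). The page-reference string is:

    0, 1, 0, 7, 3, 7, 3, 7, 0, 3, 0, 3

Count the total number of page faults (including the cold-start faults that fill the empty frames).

5

0 → fault, frames {0}
1 → fault, frames {0,1}
0 → hit
7 → fault, evict 0, frames {1,7}
3 → fault, evict 1, frames {7,3}
7 → hit
3 → hit
7 → hit
0 → fault, evict 7, frames {3,0}
3 → hit
0 → hit
3 → hit
Page faults: 5.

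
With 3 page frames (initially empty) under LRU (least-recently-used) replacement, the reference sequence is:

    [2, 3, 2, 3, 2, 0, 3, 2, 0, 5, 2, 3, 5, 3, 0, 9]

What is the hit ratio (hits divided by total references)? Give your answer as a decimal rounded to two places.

2 -> fault, frames {2}
3 -> fault, frames {2,3}
2 -> hit
3 -> hit
2 -> hit
0 -> fault, frames {3,2,0}
3 -> hit
2 -> hit
0 -> hit
5 -> fault, evict 3, frames {2,0,5}
2 -> hit
3 -> fault, evict 0, frames {5,2,3}
5 -> hit
3 -> hit
0 -> fault, evict 2, frames {5,3,0}
9 -> fault, evict 5, frames {3,0,9}
Hits: 9 of 16 references → 9/16 = 0.5625.

0.56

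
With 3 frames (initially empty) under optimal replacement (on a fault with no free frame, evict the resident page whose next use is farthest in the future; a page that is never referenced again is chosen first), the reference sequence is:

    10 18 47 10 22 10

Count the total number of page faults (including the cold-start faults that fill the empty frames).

4

10 -> fault, frames (10)
18 -> fault, frames (10 18)
47 -> fault, frames (10 18 47)
10 -> hit
22 -> fault, evict 47, frames (10 18 22)
10 -> hit
Page faults: 4.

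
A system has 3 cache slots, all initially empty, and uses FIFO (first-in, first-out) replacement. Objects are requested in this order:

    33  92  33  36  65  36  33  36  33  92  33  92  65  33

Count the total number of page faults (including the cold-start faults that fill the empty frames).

33: miss, frames [33]
92: miss, frames [33, 92]
33: hit
36: miss, frames [33, 92, 36]
65: miss, evict 33, frames [92, 36, 65]
36: hit
33: miss, evict 92, frames [36, 65, 33]
36: hit
33: hit
92: miss, evict 36, frames [65, 33, 92]
33: hit
92: hit
65: hit
33: hit
Page faults: 6.

6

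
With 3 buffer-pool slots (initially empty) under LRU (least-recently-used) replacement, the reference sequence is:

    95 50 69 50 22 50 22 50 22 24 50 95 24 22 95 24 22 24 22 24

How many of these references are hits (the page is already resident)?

95: miss, frames [95]
50: miss, frames [95, 50]
69: miss, frames [95, 50, 69]
50: hit
22: miss, evict 95, frames [69, 50, 22]
50: hit
22: hit
50: hit
22: hit
24: miss, evict 69, frames [50, 22, 24]
50: hit
95: miss, evict 22, frames [24, 50, 95]
24: hit
22: miss, evict 50, frames [95, 24, 22]
95: hit
24: hit
22: hit
24: hit
22: hit
24: hit
Hits: 13.

13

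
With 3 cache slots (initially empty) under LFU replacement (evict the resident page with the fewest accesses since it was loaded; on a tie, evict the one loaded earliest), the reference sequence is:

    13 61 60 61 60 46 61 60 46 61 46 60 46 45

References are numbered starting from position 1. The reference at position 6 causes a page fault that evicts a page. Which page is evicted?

13

pos 1: 13: fault, frames (13)
pos 2: 61: fault, frames (13 61)
pos 3: 60: fault, frames (13 61 60)
pos 4: 61: hit
pos 5: 60: hit
pos 6: 46: fault, evict 13, frames (61 60 46)
At position 6, page 13 is evicted.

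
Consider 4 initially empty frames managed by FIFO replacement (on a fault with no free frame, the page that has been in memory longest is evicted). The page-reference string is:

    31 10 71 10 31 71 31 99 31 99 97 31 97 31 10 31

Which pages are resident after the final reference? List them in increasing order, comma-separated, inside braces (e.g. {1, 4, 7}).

{10, 31, 97, 99}

31 → miss, frames [31]
10 → miss, frames [31, 10]
71 → miss, frames [31, 10, 71]
10 → hit
31 → hit
71 → hit
31 → hit
99 → miss, frames [31, 10, 71, 99]
31 → hit
99 → hit
97 → miss, evict 31, frames [10, 71, 99, 97]
31 → miss, evict 10, frames [71, 99, 97, 31]
97 → hit
31 → hit
10 → miss, evict 71, frames [99, 97, 31, 10]
31 → hit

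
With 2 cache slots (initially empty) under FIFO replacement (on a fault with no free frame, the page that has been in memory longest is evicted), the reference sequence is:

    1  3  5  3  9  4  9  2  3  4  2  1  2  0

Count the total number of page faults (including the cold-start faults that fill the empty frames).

1 -> fault, frames [1]
3 -> fault, frames [1, 3]
5 -> fault, evict 1, frames [3, 5]
3 -> hit
9 -> fault, evict 3, frames [5, 9]
4 -> fault, evict 5, frames [9, 4]
9 -> hit
2 -> fault, evict 9, frames [4, 2]
3 -> fault, evict 4, frames [2, 3]
4 -> fault, evict 2, frames [3, 4]
2 -> fault, evict 3, frames [4, 2]
1 -> fault, evict 4, frames [2, 1]
2 -> hit
0 -> fault, evict 2, frames [1, 0]
Page faults: 11.

11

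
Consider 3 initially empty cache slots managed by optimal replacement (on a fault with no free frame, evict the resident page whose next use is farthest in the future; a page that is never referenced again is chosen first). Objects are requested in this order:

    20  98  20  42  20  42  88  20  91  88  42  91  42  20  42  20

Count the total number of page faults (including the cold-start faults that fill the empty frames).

20: fault, frames [20]
98: fault, frames [20, 98]
20: hit
42: fault, frames [20, 98, 42]
20: hit
42: hit
88: fault, evict 98, frames [20, 42, 88]
20: hit
91: fault, evict 20, frames [42, 88, 91]
88: hit
42: hit
91: hit
42: hit
20: fault, evict 91, frames [42, 88, 20]
42: hit
20: hit
Page faults: 6.

6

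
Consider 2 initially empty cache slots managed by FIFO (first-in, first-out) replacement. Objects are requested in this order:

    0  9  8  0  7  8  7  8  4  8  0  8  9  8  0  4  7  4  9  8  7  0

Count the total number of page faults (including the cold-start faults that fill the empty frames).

0 -> miss, frames (0)
9 -> miss, frames (0 9)
8 -> miss, evict 0, frames (9 8)
0 -> miss, evict 9, frames (8 0)
7 -> miss, evict 8, frames (0 7)
8 -> miss, evict 0, frames (7 8)
7 -> hit
8 -> hit
4 -> miss, evict 7, frames (8 4)
8 -> hit
0 -> miss, evict 8, frames (4 0)
8 -> miss, evict 4, frames (0 8)
9 -> miss, evict 0, frames (8 9)
8 -> hit
0 -> miss, evict 8, frames (9 0)
4 -> miss, evict 9, frames (0 4)
7 -> miss, evict 0, frames (4 7)
4 -> hit
9 -> miss, evict 4, frames (7 9)
8 -> miss, evict 7, frames (9 8)
7 -> miss, evict 9, frames (8 7)
0 -> miss, evict 8, frames (7 0)
Page faults: 17.

17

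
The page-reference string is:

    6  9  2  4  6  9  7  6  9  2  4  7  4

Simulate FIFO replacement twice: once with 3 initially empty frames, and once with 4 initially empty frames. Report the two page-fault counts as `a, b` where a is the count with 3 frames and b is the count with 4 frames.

3 frames: F F F F F F F . . F F . . → 9 faults.
4 frames: F F F F . . F F F F F F . → 10 faults.
10 > 9: adding a frame increased faults — Belady's anomaly.

9, 10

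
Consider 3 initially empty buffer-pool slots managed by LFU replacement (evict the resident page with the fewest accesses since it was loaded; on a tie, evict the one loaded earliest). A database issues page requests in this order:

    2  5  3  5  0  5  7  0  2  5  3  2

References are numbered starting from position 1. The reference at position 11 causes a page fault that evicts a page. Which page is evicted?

pos 1: 2: miss, frames (2)
pos 2: 5: miss, frames (2 5)
pos 3: 3: miss, frames (2 5 3)
pos 4: 5: hit
pos 5: 0: miss, evict 2, frames (5 3 0)
pos 6: 5: hit
pos 7: 7: miss, evict 3, frames (5 0 7)
pos 8: 0: hit
pos 9: 2: miss, evict 7, frames (5 0 2)
pos 10: 5: hit
pos 11: 3: miss, evict 2, frames (5 0 3)
At position 11, page 2 is evicted.

2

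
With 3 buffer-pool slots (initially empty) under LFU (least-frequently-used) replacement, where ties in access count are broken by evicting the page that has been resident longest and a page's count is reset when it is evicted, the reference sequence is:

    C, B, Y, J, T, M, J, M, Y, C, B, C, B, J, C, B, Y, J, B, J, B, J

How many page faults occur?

15

C -> fault, frames [C]
B -> fault, frames [C, B]
Y -> fault, frames [C, B, Y]
J -> fault, evict C, frames [B, Y, J]
T -> fault, evict B, frames [Y, J, T]
M -> fault, evict Y, frames [J, T, M]
J -> hit
M -> hit
Y -> fault, evict T, frames [J, M, Y]
C -> fault, evict Y, frames [J, M, C]
B -> fault, evict C, frames [J, M, B]
C -> fault, evict B, frames [J, M, C]
B -> fault, evict C, frames [J, M, B]
J -> hit
C -> fault, evict B, frames [J, M, C]
B -> fault, evict C, frames [J, M, B]
Y -> fault, evict B, frames [J, M, Y]
J -> hit
B -> fault, evict Y, frames [J, M, B]
J -> hit
B -> hit
J -> hit
Page faults: 15.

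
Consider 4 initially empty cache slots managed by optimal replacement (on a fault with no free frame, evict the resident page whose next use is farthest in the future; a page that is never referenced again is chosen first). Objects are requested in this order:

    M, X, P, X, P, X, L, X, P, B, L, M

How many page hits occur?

M -> miss, frames [M]
X -> miss, frames [M, X]
P -> miss, frames [M, X, P]
X -> hit
P -> hit
X -> hit
L -> miss, frames [M, X, P, L]
X -> hit
P -> hit
B -> miss, evict P, frames [M, X, L, B]
L -> hit
M -> hit
Hits: 7.

7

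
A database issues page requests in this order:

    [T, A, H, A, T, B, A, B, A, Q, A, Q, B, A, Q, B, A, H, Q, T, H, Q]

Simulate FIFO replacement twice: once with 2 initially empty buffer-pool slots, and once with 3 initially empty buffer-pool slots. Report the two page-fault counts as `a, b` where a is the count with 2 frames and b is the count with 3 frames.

17, 9

2 frames: F F F . F F F . . F . . F F F F F F F F F F → 17 faults.
3 frames: F F F . . F . . . F F . . . . . . F . F . F → 9 faults.
9 < 17: adding a frame reduced faults, as is typical.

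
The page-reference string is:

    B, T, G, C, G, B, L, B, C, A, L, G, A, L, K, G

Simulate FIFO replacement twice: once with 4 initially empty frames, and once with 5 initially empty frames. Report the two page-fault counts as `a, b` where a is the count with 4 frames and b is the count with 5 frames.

4 frames: F F F F . . F F . F . F . . F . → 9 faults.
5 frames: F F F F . . F . . F . . . . F . → 7 faults.
7 < 9: adding a frame reduced faults, as is typical.

9, 7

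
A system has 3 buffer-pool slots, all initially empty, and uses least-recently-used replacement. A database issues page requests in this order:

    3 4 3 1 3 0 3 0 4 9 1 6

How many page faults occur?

3 -> miss, frames {3}
4 -> miss, frames {3,4}
3 -> hit
1 -> miss, frames {4,3,1}
3 -> hit
0 -> miss, evict 4, frames {1,3,0}
3 -> hit
0 -> hit
4 -> miss, evict 1, frames {3,0,4}
9 -> miss, evict 3, frames {0,4,9}
1 -> miss, evict 0, frames {4,9,1}
6 -> miss, evict 4, frames {9,1,6}
Page faults: 8.

8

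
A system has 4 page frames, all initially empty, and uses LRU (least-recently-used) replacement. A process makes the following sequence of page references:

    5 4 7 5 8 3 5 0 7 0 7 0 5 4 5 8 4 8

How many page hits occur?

5 → miss, frames {5}
4 → miss, frames {5,4}
7 → miss, frames {5,4,7}
5 → hit
8 → miss, frames {4,7,5,8}
3 → miss, evict 4, frames {7,5,8,3}
5 → hit
0 → miss, evict 7, frames {8,3,5,0}
7 → miss, evict 8, frames {3,5,0,7}
0 → hit
7 → hit
0 → hit
5 → hit
4 → miss, evict 3, frames {7,0,5,4}
5 → hit
8 → miss, evict 7, frames {0,4,5,8}
4 → hit
8 → hit
Hits: 9.

9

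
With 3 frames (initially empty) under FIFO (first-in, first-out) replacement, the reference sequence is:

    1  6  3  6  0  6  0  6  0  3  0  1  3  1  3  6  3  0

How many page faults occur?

1 -> miss, frames {1}
6 -> miss, frames {1,6}
3 -> miss, frames {1,6,3}
6 -> hit
0 -> miss, evict 1, frames {6,3,0}
6 -> hit
0 -> hit
6 -> hit
0 -> hit
3 -> hit
0 -> hit
1 -> miss, evict 6, frames {3,0,1}
3 -> hit
1 -> hit
3 -> hit
6 -> miss, evict 3, frames {0,1,6}
3 -> miss, evict 0, frames {1,6,3}
0 -> miss, evict 1, frames {6,3,0}
Page faults: 8.

8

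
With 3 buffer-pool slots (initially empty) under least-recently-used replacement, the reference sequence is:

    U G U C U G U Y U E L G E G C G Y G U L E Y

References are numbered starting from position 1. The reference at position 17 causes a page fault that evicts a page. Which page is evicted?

E

pos 1: U → fault, frames (U)
pos 2: G → fault, frames (U G)
pos 3: U → hit
pos 4: C → fault, frames (G U C)
pos 5: U → hit
pos 6: G → hit
pos 7: U → hit
pos 8: Y → fault, evict C, frames (G U Y)
pos 9: U → hit
pos 10: E → fault, evict G, frames (Y U E)
pos 11: L → fault, evict Y, frames (U E L)
pos 12: G → fault, evict U, frames (E L G)
pos 13: E → hit
pos 14: G → hit
pos 15: C → fault, evict L, frames (E G C)
pos 16: G → hit
pos 17: Y → fault, evict E, frames (C G Y)
At position 17, page E is evicted.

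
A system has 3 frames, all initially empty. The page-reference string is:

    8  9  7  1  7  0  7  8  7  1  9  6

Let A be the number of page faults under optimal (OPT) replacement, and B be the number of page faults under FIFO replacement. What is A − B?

Under OPT: F F F F . F . . . F F F → 8 faults.
Under FIFO: F F F F . F . F F F F F → 10 faults.
A − B = 8 − 10 = -2.

-2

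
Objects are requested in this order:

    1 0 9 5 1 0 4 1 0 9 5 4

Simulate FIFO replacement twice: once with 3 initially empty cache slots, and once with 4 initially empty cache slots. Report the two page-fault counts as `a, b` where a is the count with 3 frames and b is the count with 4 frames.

9, 10

3 frames: F F F F F F F . . F F . → 9 faults.
4 frames: F F F F . . F F F F F F → 10 faults.
10 > 9: adding a frame increased faults — Belady's anomaly.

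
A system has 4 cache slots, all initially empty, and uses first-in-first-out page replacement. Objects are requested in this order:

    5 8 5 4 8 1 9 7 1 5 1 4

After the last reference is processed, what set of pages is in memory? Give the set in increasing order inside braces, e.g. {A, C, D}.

5 -> fault, frames {5}
8 -> fault, frames {5,8}
5 -> hit
4 -> fault, frames {5,8,4}
8 -> hit
1 -> fault, frames {5,8,4,1}
9 -> fault, evict 5, frames {8,4,1,9}
7 -> fault, evict 8, frames {4,1,9,7}
1 -> hit
5 -> fault, evict 4, frames {1,9,7,5}
1 -> hit
4 -> fault, evict 1, frames {9,7,5,4}

{4, 5, 7, 9}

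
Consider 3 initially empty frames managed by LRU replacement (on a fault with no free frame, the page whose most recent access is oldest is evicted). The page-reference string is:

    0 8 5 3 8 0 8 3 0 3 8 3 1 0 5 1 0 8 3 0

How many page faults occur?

0 -> miss, frames (0)
8 -> miss, frames (0 8)
5 -> miss, frames (0 8 5)
3 -> miss, evict 0, frames (8 5 3)
8 -> hit
0 -> miss, evict 5, frames (3 8 0)
8 -> hit
3 -> hit
0 -> hit
3 -> hit
8 -> hit
3 -> hit
1 -> miss, evict 0, frames (8 3 1)
0 -> miss, evict 8, frames (3 1 0)
5 -> miss, evict 3, frames (1 0 5)
1 -> hit
0 -> hit
8 -> miss, evict 5, frames (1 0 8)
3 -> miss, evict 1, frames (0 8 3)
0 -> hit
Page faults: 10.

10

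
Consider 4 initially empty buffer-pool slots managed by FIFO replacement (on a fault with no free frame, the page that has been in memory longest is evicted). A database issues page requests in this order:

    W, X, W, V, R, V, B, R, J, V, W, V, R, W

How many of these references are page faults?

9

W: miss, frames {W}
X: miss, frames {W,X}
W: hit
V: miss, frames {W,X,V}
R: miss, frames {W,X,V,R}
V: hit
B: miss, evict W, frames {X,V,R,B}
R: hit
J: miss, evict X, frames {V,R,B,J}
V: hit
W: miss, evict V, frames {R,B,J,W}
V: miss, evict R, frames {B,J,W,V}
R: miss, evict B, frames {J,W,V,R}
W: hit
Page faults: 9.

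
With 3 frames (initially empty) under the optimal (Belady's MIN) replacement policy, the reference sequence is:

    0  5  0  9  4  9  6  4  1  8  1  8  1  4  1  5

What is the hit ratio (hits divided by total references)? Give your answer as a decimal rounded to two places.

0: fault, frames (0)
5: fault, frames (0 5)
0: hit
9: fault, frames (0 5 9)
4: fault, evict 0, frames (5 9 4)
9: hit
6: fault, evict 9, frames (5 4 6)
4: hit
1: fault, evict 6, frames (5 4 1)
8: fault, evict 5, frames (4 1 8)
1: hit
8: hit
1: hit
4: hit
1: hit
5: fault, evict 8, frames (4 1 5)
Hits: 8 of 16 references → 8/16 = 0.5000.

0.50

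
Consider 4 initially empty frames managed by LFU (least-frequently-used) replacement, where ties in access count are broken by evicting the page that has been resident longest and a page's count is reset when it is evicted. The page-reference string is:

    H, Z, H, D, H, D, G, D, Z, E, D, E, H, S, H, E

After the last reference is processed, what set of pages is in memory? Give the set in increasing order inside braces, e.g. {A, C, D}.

{D, E, H, S}

H -> miss, frames (H)
Z -> miss, frames (H Z)
H -> hit
D -> miss, frames (H Z D)
H -> hit
D -> hit
G -> miss, frames (H Z D G)
D -> hit
Z -> hit
E -> miss, evict G, frames (H Z D E)
D -> hit
E -> hit
H -> hit
S -> miss, evict Z, frames (H D E S)
H -> hit
E -> hit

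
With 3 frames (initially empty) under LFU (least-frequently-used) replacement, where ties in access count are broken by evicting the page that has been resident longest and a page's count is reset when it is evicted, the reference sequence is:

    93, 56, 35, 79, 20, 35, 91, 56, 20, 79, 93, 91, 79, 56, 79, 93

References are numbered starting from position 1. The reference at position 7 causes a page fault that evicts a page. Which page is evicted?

pos 1: 93: fault, frames {93}
pos 2: 56: fault, frames {93,56}
pos 3: 35: fault, frames {93,56,35}
pos 4: 79: fault, evict 93, frames {56,35,79}
pos 5: 20: fault, evict 56, frames {35,79,20}
pos 6: 35: hit
pos 7: 91: fault, evict 79, frames {35,20,91}
At position 7, page 79 is evicted.

79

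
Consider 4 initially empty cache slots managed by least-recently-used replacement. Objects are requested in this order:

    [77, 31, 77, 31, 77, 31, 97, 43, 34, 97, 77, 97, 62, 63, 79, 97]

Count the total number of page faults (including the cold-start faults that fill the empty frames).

9

77 -> fault, frames {77}
31 -> fault, frames {77,31}
77 -> hit
31 -> hit
77 -> hit
31 -> hit
97 -> fault, frames {77,31,97}
43 -> fault, frames {77,31,97,43}
34 -> fault, evict 77, frames {31,97,43,34}
97 -> hit
77 -> fault, evict 31, frames {43,34,97,77}
97 -> hit
62 -> fault, evict 43, frames {34,77,97,62}
63 -> fault, evict 34, frames {77,97,62,63}
79 -> fault, evict 77, frames {97,62,63,79}
97 -> hit
Page faults: 9.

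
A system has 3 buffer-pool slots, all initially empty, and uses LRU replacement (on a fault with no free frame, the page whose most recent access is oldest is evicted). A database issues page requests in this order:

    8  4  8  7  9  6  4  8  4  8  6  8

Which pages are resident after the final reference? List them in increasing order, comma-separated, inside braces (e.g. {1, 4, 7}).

8 → miss, frames (8)
4 → miss, frames (8 4)
8 → hit
7 → miss, frames (4 8 7)
9 → miss, evict 4, frames (8 7 9)
6 → miss, evict 8, frames (7 9 6)
4 → miss, evict 7, frames (9 6 4)
8 → miss, evict 9, frames (6 4 8)
4 → hit
8 → hit
6 → hit
8 → hit

{4, 6, 8}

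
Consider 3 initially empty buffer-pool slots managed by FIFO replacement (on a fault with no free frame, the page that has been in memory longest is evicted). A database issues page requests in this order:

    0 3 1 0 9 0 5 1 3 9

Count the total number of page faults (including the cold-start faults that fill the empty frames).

9

0: fault, frames {0}
3: fault, frames {0,3}
1: fault, frames {0,3,1}
0: hit
9: fault, evict 0, frames {3,1,9}
0: fault, evict 3, frames {1,9,0}
5: fault, evict 1, frames {9,0,5}
1: fault, evict 9, frames {0,5,1}
3: fault, evict 0, frames {5,1,3}
9: fault, evict 5, frames {1,3,9}
Page faults: 9.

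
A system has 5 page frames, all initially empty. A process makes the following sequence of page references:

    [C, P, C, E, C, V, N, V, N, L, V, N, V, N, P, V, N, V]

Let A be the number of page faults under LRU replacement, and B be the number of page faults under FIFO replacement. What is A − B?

1

Under LRU: F F . F . F F . . F . . . . F . . . → 7 faults.
Under FIFO: F F . F . F F . . F . . . . . . . . → 6 faults.
A − B = 7 − 6 = 1.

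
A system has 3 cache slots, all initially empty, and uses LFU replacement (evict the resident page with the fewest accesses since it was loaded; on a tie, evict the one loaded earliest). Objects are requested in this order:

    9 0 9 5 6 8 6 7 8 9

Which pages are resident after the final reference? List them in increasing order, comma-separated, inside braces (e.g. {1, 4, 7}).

{6, 8, 9}

9: fault, frames (9)
0: fault, frames (9 0)
9: hit
5: fault, frames (9 0 5)
6: fault, evict 0, frames (9 5 6)
8: fault, evict 5, frames (9 6 8)
6: hit
7: fault, evict 8, frames (9 6 7)
8: fault, evict 7, frames (9 6 8)
9: hit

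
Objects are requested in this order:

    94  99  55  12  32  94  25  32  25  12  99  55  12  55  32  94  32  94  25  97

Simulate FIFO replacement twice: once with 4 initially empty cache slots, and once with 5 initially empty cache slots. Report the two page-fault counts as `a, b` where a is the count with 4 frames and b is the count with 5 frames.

4 frames: F F F F F F F . . . F F F . F F . . F F → 14 faults.
5 frames: F F F F F . F . . . . . . . . F . . . F → 8 faults.
8 < 14: adding a frame reduced faults, as is typical.

14, 8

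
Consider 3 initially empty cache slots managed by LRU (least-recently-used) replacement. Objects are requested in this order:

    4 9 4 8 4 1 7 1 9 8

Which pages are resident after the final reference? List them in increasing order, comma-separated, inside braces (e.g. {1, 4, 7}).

{1, 8, 9}

4: fault, frames (4)
9: fault, frames (4 9)
4: hit
8: fault, frames (9 4 8)
4: hit
1: fault, evict 9, frames (8 4 1)
7: fault, evict 8, frames (4 1 7)
1: hit
9: fault, evict 4, frames (7 1 9)
8: fault, evict 7, frames (1 9 8)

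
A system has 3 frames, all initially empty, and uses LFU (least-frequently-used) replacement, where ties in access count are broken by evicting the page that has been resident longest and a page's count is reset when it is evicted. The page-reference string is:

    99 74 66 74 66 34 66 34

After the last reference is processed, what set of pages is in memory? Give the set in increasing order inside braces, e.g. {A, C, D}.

99 → fault, frames (99)
74 → fault, frames (99 74)
66 → fault, frames (99 74 66)
74 → hit
66 → hit
34 → fault, evict 99, frames (74 66 34)
66 → hit
34 → hit

{34, 66, 74}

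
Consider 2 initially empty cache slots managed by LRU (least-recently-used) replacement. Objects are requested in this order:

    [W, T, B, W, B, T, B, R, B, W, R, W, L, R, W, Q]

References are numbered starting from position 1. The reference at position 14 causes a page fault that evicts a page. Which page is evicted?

W

pos 1: W -> fault, frames [W]
pos 2: T -> fault, frames [W, T]
pos 3: B -> fault, evict W, frames [T, B]
pos 4: W -> fault, evict T, frames [B, W]
pos 5: B -> hit
pos 6: T -> fault, evict W, frames [B, T]
pos 7: B -> hit
pos 8: R -> fault, evict T, frames [B, R]
pos 9: B -> hit
pos 10: W -> fault, evict R, frames [B, W]
pos 11: R -> fault, evict B, frames [W, R]
pos 12: W -> hit
pos 13: L -> fault, evict R, frames [W, L]
pos 14: R -> fault, evict W, frames [L, R]
At position 14, page W is evicted.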